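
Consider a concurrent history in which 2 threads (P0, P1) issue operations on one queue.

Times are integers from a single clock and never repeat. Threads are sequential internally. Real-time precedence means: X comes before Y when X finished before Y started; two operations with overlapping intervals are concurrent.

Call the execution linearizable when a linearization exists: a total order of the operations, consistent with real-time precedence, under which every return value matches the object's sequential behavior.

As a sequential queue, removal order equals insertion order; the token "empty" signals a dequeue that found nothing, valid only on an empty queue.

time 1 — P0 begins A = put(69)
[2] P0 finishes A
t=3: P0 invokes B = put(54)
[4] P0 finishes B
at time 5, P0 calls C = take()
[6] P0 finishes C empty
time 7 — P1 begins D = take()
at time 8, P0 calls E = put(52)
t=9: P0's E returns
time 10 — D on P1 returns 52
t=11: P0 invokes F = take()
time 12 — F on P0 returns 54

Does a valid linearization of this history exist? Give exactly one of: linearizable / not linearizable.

the violation lands at event 6, C's response at time 6: events 1..5 linearize, events 1..6 do not
a single order respects real time; the 3 completed queue operations fail replay along it
sample order A, B, C stalls at step 3 — C take() → empty has no legal effect

not linearizable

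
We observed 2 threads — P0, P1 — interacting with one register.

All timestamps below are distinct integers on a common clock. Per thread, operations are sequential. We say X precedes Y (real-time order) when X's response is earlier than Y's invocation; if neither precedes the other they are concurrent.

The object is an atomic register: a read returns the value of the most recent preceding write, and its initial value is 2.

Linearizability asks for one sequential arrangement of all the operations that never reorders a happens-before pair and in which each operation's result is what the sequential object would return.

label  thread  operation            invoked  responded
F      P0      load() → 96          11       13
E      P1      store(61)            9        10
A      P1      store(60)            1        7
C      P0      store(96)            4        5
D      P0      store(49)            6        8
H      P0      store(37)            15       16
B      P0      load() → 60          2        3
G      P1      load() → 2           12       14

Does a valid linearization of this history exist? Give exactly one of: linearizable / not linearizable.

prefix check: 1..12 passes, 1..13 fails once F's time-13 response joins
real-time-consistent orders of the 6 completed operations: 4 — all fail the register replay
every completion of the 1 pending operation (G) was checked; none linearizes
sample order A, B, C, D, E, F (pending dropped) stalls at step 6 — F load() → 96 has no legal effect
sample order B, A, C, D, E, F (pending dropped) stalls at step 1 — B load() → 60 has no legal effect

not linearizable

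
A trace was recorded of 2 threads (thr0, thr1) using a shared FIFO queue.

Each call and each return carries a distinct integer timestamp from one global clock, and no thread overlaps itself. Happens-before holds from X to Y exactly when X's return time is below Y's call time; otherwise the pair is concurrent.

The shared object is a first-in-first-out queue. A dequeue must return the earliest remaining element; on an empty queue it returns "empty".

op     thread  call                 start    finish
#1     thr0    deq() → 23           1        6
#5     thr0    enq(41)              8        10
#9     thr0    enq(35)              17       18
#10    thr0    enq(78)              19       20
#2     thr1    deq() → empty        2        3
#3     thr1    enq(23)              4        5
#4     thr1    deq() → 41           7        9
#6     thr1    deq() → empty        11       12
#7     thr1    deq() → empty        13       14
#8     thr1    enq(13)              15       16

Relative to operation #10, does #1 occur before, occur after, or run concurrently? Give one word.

#1 spans [1,6], #10 spans [19,20]
resp(#1)=6 < inv(#10)=19

before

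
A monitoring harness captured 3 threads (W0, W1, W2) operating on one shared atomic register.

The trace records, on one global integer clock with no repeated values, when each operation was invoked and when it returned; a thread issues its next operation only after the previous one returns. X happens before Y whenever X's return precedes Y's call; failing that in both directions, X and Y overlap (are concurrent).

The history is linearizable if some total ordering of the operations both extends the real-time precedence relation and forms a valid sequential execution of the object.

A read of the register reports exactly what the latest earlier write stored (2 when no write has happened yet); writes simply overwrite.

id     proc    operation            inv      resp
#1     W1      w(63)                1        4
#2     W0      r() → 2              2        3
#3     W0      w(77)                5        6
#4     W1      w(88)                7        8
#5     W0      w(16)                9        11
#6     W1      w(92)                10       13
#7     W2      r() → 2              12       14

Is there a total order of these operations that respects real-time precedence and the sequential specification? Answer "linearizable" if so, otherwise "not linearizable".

through event 13 a valid linearization exists; event 14 (#7 responding at time 14) ends that
no legal order exists: 6 real-time-consistent candidates over 7 completed atomic register operations, all rejected
sample order #1, #2, #3, #4, #5, #6, #7 stalls at step 2 — #2 r() → 2 has no legal effect
sample order #1, #2, #3, #4, #5, #7, #6 stalls at step 2 — #2 r() → 2 has no legal effect

not linearizable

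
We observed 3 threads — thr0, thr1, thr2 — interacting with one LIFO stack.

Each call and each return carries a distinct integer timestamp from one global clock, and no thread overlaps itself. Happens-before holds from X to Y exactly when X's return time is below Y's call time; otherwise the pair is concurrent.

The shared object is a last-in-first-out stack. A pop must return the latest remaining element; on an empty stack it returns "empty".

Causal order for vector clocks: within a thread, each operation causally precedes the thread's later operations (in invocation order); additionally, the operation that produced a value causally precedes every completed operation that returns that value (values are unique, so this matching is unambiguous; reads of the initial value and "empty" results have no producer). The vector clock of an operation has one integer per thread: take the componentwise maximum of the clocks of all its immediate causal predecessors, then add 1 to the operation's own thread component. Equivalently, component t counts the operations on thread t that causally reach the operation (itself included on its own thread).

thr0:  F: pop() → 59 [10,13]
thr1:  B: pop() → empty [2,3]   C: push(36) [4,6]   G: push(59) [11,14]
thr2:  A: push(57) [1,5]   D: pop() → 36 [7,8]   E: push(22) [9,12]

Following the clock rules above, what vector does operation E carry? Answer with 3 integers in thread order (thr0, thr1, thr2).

invoked at 1, A has no predecessors; its own thr2 bump gives (0, 0, 1)
invoked at 2, B has no predecessors; its own thr1 bump gives (0, 1, 0)
merge at C (invoked 4): VC(B)=(0, 1, 0), own-thread bump on thr1 → (0, 2, 0)
merge at G (invoked 11): VC(C)=(0, 2, 0), own-thread bump on thr1 → (0, 3, 0)
merge at D (invoked 7): VC(A)=(0, 0, 1), VC(C)=(0, 2, 0), own-thread bump on thr2 → (0, 2, 2)
merge at F (invoked 10): VC(G)=(0, 3, 0), own-thread bump on thr0 → (1, 3, 0)
merge at E (invoked 9): VC(D)=(0, 2, 2), own-thread bump on thr2 → (0, 2, 3)
target: VC(E) = (0, 2, 3)

(0, 2, 3)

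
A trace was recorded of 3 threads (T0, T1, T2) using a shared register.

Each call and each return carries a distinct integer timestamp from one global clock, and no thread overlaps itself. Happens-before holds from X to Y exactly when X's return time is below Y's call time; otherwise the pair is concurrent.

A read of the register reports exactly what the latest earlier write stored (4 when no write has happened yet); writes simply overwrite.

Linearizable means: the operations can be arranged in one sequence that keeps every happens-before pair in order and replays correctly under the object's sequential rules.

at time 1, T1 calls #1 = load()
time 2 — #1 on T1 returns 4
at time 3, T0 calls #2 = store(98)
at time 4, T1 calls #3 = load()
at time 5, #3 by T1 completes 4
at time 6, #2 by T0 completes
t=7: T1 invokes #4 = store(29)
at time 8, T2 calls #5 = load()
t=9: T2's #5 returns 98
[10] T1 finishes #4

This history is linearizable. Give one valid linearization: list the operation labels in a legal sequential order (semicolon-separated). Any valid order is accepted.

step 1: #1 load() → 4 — value 4
step 2: #3 load() → 4 — value 4
step 3: #2 store(98) — value 98
step 4: #5 load() → 98 — value 98
step 5: #4 store(29) — value 29

#1; #3; #2; #5; #4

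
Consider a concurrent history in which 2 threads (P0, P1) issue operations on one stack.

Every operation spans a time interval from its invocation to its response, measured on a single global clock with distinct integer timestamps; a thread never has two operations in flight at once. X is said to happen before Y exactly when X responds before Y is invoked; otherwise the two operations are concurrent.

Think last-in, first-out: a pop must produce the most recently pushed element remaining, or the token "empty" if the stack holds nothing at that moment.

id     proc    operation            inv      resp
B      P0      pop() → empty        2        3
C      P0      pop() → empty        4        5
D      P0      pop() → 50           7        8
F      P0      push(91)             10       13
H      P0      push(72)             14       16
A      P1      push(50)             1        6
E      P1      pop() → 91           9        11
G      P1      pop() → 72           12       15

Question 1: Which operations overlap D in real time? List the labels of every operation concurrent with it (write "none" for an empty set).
none

D spans [7,8]: anything still running between times 7 and 8 counts as concurrent
A [1,6]: before
B [2,3]: before
C [4,5]: before
E [9,11]: after
F [10,13]: after
G [12,15]: after
H [14,16]: after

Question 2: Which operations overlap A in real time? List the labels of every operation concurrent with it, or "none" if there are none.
B, C

A spans [1,6]; an op avoiding the whole window 1..6 is ordered, any other is concurrent
B [2,3]: concurrent
C [4,5]: concurrent
D [7,8]: after
E [9,11]: after
F [10,13]: after
G [12,15]: after
H [14,16]: after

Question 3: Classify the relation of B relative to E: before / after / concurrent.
before

B spans [2,3], E spans [9,11]
resp(B)=3 < inv(E)=9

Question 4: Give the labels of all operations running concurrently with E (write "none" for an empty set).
F

overlap test against E [9,11]: concurrent iff the interval meets 9..11
A [1,6]: before
B [2,3]: before
C [4,5]: before
D [7,8]: before
F [10,13]: concurrent
G [12,15]: after
H [14,16]: after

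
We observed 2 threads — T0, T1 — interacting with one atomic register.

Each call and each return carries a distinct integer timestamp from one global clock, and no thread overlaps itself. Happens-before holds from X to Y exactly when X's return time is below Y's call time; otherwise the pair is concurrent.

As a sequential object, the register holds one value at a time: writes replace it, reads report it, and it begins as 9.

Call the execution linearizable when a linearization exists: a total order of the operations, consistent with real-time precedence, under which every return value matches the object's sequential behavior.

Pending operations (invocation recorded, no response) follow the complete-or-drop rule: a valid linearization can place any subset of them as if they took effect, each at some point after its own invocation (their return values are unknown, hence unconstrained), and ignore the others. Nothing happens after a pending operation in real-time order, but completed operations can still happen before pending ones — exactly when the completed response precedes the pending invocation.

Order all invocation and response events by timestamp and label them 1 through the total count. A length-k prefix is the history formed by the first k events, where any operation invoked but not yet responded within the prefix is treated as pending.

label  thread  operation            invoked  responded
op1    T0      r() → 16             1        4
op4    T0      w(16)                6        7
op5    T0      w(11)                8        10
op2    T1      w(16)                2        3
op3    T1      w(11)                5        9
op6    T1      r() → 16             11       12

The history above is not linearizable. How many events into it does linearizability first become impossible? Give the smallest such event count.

12

one valid order for events 1..11 is op2, op1, op3, op4, op5:
after step 1 (op2 w(16)): value 16
after step 2 (op1 r() → 16): value 16
after step 3 (op3 w(11)): value 11
after step 4 (op4 w(16)): value 16
after step 5 (op5 w(11)): value 11
adding event 12 (op6 responds at 12) leaves no legal real-time order
one such order, op1, op2, op3, op4, op5, op6, breaks at step 1 where op1 r() → 16 is illegal
one such order, op1, op2, op4, op3, op5, op6, breaks at step 1 where op1 r() → 16 is illegal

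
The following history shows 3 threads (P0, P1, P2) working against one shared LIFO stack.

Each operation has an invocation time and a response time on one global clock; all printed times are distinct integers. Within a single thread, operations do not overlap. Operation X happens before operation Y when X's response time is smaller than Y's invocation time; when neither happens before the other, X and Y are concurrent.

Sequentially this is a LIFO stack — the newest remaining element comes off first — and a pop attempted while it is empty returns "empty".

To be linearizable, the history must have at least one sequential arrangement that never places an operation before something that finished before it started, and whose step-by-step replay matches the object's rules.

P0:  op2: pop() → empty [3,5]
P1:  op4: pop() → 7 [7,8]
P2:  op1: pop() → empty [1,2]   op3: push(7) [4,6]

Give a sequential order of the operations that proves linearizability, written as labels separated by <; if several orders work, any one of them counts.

1. op1 pop() → empty, leaving stack <>
2. op2 pop() → empty, leaving stack <>
3. op3 push(7), leaving stack <7>
4. op4 pop() → 7, leaving stack <>

op1 < op2 < op3 < op4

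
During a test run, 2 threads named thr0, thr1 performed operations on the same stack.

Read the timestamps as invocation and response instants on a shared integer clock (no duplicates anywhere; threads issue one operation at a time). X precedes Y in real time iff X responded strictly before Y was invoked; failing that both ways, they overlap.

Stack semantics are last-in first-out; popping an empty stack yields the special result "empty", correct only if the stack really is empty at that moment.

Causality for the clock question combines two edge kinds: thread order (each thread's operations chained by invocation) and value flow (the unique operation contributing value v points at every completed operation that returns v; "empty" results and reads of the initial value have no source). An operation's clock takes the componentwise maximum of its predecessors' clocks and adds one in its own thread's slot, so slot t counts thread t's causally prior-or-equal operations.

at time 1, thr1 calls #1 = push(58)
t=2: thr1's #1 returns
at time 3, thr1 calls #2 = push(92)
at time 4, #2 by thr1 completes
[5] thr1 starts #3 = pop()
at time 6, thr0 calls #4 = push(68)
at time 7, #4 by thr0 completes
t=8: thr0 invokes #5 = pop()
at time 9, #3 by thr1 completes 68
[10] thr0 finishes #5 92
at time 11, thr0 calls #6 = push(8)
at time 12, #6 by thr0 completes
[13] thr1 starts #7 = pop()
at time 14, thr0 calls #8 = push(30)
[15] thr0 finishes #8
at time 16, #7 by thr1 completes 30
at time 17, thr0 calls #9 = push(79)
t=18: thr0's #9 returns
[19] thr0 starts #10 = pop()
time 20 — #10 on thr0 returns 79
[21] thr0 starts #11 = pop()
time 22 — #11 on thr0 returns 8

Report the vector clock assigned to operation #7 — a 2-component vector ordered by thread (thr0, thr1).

(4, 4)

invoked at 1, #1 has no predecessors; its own thr1 bump gives (0, 1)
invoked at 6, #4 has no predecessors; its own thr0 bump gives (1, 0)
#2 (invocation 3): componentwise max over VC(#1)=(0, 1), +1 at thr1, giving (0, 2)
#3 (invocation 5): componentwise max over VC(#2)=(0, 2), VC(#4)=(1, 0), +1 at thr1, giving (1, 3)
#5 (invocation 8): componentwise max over VC(#2)=(0, 2), VC(#4)=(1, 0), +1 at thr0, giving (2, 2)
#6 (invocation 11): componentwise max over VC(#5)=(2, 2), +1 at thr0, giving (3, 2)
#8 (invocation 14): componentwise max over VC(#6)=(3, 2), +1 at thr0, giving (4, 2)
#9 (invocation 17): componentwise max over VC(#8)=(4, 2), +1 at thr0, giving (5, 2)
#7 (invocation 13): componentwise max over VC(#3)=(1, 3), VC(#8)=(4, 2), +1 at thr1, giving (4, 4)
#10 (invocation 19): componentwise max over VC(#9)=(5, 2), +1 at thr0, giving (6, 2)
#11 (invocation 21): componentwise max over VC(#6)=(3, 2), VC(#10)=(6, 2), +1 at thr0, giving (7, 2)
target: VC(#7) = (4, 4)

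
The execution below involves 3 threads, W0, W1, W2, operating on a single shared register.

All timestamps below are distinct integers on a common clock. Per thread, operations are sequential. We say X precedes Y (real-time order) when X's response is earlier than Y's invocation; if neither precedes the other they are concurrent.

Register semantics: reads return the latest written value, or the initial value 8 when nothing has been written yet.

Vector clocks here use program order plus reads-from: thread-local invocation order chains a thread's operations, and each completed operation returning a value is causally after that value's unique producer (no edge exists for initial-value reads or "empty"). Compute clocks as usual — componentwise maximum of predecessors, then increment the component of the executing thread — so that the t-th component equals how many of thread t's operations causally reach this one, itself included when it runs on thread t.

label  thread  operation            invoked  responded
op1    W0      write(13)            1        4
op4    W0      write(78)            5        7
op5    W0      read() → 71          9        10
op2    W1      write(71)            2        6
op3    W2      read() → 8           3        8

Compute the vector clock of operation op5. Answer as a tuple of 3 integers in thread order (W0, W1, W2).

op3, invoked 3, has no incoming edges; only W2's bump applies → (0, 0, 1)
op2, invoked 2, has no incoming edges; only W1's bump applies → (0, 1, 0)
op1, invoked 1, has no incoming edges; only W0's bump applies → (1, 0, 0)
op4, invoked 5, takes VC(op1)=(1, 0, 0) under max, adds 1 for W0 → (2, 0, 0)
op5, invoked 9, takes VC(op2)=(0, 1, 0), VC(op4)=(2, 0, 0) under max, adds 1 for W0 → (3, 1, 0)
target: VC(op5) = (3, 1, 0)

(3, 1, 0)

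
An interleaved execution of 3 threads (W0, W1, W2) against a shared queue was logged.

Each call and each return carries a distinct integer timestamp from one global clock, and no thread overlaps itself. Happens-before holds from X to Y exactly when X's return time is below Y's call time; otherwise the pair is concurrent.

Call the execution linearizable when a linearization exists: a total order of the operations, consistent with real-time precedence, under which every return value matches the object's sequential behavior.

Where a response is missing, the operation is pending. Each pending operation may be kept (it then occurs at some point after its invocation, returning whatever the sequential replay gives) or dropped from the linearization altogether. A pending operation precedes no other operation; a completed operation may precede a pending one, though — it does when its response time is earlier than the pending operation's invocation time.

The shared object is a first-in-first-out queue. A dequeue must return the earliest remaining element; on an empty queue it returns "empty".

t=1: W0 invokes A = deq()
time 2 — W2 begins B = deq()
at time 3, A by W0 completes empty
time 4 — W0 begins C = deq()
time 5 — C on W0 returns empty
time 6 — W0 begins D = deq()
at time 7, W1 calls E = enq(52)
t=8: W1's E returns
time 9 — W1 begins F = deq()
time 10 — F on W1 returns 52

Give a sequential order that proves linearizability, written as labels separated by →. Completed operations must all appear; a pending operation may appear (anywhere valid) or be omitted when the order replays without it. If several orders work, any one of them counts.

A → B → C → D → E → F

step 1: A deq() → empty — queue <>
step 2: B deq() (pending, included) — queue <>
step 3: C deq() → empty — queue <>
step 4: D deq() (pending, included) — queue <>
step 5: E enq(52) — queue <52>
step 6: F deq() → 52 — queue <>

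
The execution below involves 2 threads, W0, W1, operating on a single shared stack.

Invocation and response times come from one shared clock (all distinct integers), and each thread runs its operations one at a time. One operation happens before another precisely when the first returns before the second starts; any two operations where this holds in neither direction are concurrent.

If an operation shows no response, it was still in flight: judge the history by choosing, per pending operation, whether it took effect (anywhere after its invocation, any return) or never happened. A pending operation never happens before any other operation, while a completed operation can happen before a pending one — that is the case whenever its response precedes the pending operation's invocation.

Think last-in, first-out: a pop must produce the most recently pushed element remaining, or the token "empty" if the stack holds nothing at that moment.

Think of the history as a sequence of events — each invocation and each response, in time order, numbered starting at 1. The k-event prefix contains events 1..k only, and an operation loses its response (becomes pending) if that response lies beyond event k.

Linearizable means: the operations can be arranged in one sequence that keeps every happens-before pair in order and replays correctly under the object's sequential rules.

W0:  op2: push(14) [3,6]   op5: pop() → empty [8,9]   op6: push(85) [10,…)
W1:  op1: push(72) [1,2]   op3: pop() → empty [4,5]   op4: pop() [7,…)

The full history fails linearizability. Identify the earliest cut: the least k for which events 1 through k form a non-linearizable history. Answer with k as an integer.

5

events 1..4 are linearizable; a witness order is op1:
after step 1 (op1 push(72)): stack <72>
event 5 — op3's response, time 5 — after it, nothing linearizes
every completion of the 1 pending operation (op2) was checked; none linearizes
e.g. op1, op3 (pending dropped): illegal at step 2, since op3 pop() → empty cannot apply there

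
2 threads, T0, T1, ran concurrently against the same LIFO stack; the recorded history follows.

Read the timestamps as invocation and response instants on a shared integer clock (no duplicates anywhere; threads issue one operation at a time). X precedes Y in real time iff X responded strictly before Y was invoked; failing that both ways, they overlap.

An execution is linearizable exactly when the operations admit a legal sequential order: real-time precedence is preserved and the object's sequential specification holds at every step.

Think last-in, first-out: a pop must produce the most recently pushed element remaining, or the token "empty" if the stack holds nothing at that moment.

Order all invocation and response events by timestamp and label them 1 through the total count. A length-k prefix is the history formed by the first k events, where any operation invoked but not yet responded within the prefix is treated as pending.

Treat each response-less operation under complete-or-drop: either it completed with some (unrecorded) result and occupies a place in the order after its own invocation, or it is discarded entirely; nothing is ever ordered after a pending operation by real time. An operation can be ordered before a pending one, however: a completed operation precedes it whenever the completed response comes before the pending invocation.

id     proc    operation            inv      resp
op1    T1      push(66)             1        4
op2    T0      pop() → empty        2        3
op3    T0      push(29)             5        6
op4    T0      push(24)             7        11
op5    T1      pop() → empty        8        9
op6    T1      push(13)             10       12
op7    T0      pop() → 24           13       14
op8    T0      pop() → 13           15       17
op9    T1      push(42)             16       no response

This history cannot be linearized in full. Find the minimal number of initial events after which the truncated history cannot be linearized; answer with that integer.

9

one valid order for events 1..8 is op2, op1, op3:
after step 1 (op2 pop() → empty): stack <>
after step 2 (op1 push(66)): stack <66>
after step 3 (op3 push(29)): stack <66,29>
event 9 — op5's response, time 9 — after it, nothing linearizes
no completion choice of the 1 pending operation (op4) rescues it — every subset was tried
sample order op1, op2, op3, op5 (pending dropped) stalls at step 2 — op2 pop() → empty has no legal effect
sample order op2, op1, op3, op5 (pending dropped) stalls at step 4 — op5 pop() → empty has no legal effect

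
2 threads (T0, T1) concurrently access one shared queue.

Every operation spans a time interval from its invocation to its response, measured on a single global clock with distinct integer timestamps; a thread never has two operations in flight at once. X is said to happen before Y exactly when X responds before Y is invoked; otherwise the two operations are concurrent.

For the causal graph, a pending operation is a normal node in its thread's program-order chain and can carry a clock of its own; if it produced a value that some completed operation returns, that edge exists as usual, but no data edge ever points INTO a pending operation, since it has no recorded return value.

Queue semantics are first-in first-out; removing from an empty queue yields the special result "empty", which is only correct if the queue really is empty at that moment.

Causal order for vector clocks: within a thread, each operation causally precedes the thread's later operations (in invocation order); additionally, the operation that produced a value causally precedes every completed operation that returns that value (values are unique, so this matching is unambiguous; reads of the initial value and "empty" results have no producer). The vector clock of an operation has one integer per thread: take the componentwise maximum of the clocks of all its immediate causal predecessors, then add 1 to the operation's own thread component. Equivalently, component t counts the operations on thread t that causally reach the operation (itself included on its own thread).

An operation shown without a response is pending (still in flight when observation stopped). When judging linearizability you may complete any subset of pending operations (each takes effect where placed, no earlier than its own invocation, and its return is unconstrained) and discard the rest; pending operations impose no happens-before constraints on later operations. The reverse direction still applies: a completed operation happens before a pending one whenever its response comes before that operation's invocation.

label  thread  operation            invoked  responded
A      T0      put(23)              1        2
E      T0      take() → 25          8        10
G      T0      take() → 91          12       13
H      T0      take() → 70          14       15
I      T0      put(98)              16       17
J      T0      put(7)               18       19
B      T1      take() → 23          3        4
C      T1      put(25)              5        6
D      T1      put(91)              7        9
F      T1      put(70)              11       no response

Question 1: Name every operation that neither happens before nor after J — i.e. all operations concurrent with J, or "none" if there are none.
Answer: F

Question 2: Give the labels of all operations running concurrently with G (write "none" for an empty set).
Answer: F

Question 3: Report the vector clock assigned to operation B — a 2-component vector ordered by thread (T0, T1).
Answer: (1, 1)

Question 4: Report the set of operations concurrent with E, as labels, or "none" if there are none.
Answer: D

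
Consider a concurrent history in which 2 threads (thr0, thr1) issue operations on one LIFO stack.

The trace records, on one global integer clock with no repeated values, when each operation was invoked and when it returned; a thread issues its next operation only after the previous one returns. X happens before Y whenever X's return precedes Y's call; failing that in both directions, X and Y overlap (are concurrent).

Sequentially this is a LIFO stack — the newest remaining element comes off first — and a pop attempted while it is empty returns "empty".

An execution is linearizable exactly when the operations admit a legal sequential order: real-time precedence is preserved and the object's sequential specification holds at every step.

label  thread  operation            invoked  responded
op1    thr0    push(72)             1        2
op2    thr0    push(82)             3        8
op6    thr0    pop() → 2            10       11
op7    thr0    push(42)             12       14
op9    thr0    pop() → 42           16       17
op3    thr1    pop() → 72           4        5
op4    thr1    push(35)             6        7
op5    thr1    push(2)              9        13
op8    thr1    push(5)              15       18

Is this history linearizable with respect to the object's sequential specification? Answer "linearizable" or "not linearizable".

linearizable

a witness: op1, op3, op2, op4, op5, op6, op7, op9, op8
after step 1 (op1 push(72)): stack <72>
after step 2 (op3 pop() → 72): stack <>
after step 3 (op2 push(82)): stack <82>
after step 4 (op4 push(35)): stack <82,35>
after step 5 (op5 push(2)): stack <82,35,2>
after step 6 (op6 pop() → 2): stack <82,35>
after step 7 (op7 push(42)): stack <82,35,42>
after step 8 (op9 pop() → 42): stack <82,35>
after step 9 (op8 push(5)): stack <82,35,5>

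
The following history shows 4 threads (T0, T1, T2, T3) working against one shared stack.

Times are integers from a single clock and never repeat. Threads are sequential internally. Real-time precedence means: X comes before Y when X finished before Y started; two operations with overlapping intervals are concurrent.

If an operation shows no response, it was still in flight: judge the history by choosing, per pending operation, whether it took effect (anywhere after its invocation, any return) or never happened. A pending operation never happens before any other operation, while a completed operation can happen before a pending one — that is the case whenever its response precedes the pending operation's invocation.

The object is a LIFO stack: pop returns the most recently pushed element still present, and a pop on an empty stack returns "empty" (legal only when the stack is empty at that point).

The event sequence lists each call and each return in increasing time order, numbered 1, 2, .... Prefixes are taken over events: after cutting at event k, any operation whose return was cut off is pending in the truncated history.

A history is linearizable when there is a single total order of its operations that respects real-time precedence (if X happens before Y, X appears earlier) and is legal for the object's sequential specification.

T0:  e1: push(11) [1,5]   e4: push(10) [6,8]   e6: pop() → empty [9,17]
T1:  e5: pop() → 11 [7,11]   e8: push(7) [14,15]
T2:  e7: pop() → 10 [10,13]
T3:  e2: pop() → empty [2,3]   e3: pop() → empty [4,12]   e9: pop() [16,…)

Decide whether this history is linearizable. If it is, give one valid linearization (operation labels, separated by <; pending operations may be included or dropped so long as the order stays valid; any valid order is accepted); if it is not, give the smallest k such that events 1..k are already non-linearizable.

1. e2 pop() → empty, leaving stack <>
2. e1 push(11), leaving stack <11>
3. e4 push(10), leaving stack <11,10>
4. e7 pop() → 10, leaving stack <11>
5. e5 pop() → 11, leaving stack <>
6. e3 pop() → empty, leaving stack <>
7. e6 pop() → empty, leaving stack <>
8. e8 push(7), leaving stack <7>

linearizable — witness: e2 < e1 < e4 < e7 < e5 < e3 < e6 < e8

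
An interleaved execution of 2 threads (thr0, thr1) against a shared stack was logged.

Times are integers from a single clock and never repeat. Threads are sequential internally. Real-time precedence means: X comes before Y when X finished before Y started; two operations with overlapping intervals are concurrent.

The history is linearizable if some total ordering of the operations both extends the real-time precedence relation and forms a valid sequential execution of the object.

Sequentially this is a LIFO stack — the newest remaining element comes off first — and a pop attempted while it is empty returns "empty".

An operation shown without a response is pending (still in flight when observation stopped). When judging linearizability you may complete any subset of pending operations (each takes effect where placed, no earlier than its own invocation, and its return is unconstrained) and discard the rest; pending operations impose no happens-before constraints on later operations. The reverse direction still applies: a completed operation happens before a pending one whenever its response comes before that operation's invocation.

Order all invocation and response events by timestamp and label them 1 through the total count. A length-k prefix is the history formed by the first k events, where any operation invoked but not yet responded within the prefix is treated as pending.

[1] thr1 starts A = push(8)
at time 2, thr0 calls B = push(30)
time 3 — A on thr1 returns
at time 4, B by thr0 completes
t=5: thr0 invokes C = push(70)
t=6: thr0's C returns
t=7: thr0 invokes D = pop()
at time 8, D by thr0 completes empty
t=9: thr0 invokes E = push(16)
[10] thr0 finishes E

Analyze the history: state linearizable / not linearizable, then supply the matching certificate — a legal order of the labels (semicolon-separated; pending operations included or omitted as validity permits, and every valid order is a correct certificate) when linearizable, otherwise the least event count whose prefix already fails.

already the first 8 events (up to D's response at time 8) admit no linearization; the first 7 still do
2 orders of the 4 completed stack ops respect real time; none is legal
one such order, A, B, C, D, breaks at step 4 where D pop() → empty is illegal
one such order, B, A, C, D, breaks at step 4 where D pop() → empty is illegal

not linearizable — minimal violating prefix: 8 events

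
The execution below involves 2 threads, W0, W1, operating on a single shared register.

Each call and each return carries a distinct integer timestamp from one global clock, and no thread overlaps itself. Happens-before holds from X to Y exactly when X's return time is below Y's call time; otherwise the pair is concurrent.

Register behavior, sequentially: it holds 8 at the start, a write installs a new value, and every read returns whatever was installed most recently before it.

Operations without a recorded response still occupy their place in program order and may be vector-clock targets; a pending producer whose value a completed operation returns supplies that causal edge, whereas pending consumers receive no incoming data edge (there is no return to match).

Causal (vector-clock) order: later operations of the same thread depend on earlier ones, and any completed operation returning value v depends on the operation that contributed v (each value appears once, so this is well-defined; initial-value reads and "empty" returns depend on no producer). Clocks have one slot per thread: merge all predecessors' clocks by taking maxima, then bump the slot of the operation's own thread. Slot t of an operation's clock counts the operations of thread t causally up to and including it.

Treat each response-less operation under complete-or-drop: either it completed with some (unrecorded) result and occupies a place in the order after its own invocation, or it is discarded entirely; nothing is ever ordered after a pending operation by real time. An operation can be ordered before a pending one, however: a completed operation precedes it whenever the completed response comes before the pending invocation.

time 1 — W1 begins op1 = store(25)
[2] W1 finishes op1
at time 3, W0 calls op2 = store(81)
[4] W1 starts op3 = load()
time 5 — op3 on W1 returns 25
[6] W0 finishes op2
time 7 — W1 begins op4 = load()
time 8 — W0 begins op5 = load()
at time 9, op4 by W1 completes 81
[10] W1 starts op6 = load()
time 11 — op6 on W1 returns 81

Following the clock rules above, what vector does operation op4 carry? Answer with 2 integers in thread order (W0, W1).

(1, 3)

no predecessors for op1 (invoked 1): W1 increments from zero → (0, 1)
no predecessors for op2 (invoked 3): W0 increments from zero → (1, 0)
from VC(op1)=(0, 1), op3 (invoked 4) maxes components and bumps W1 → (0, 2)
from VC(op2)=(1, 0), op5 (invoked 8) maxes components and bumps W0 → (2, 0)
from VC(op2)=(1, 0), VC(op3)=(0, 2), op4 (invoked 7) maxes components and bumps W1 → (1, 3)
from VC(op2)=(1, 0), VC(op4)=(1, 3), op6 (invoked 10) maxes components and bumps W1 → (1, 4)
target: VC(op4) = (1, 3)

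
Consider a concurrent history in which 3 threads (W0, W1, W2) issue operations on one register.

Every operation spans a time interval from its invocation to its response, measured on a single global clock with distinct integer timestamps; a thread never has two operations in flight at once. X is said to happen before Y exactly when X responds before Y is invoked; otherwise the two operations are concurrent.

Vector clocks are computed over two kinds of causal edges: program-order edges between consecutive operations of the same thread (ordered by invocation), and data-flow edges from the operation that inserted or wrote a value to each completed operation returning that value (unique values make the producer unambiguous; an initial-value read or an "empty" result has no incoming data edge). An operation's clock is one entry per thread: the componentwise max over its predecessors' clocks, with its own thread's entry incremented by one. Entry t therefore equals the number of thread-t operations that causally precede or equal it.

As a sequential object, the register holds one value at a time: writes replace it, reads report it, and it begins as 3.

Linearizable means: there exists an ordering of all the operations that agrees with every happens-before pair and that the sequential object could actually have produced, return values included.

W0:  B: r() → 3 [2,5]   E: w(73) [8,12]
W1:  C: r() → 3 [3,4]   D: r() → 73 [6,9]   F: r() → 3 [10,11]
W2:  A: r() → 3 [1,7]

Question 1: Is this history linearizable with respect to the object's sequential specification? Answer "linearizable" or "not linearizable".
the violation lands at event 11, F's response at time 11: events 1..10 linearize, events 1..11 do not
all 8 real-time-respecting orders fail — 5 completed register operations, no legal replay
no completion choice of the 1 pending operation (E) rescues it — every subset was tried
for example A, B, C, D, F (pending dropped) fails at step 4: D r() → 73 is not legal there
for example A, C, B, D, F (pending dropped) fails at step 4: D r() → 73 is not legal there

not linearizable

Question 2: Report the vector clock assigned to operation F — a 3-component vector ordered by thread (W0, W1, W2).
no predecessors for A (invoked 1): W2 increments from zero → (0, 0, 1)
no predecessors for C (invoked 3): W1 increments from zero → (0, 1, 0)
no predecessors for B (invoked 2): W0 increments from zero → (1, 0, 0)
merge at E (invoked 8): VC(B)=(1, 0, 0), own-thread bump on W0 → (2, 0, 0)
merge at D (invoked 6): VC(C)=(0, 1, 0), VC(E)=(2, 0, 0), own-thread bump on W1 → (2, 2, 0)
merge at F (invoked 10): VC(D)=(2, 2, 0), own-thread bump on W1 → (2, 3, 0)
target: VC(F) = (2, 3, 0)

(2, 3, 0)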